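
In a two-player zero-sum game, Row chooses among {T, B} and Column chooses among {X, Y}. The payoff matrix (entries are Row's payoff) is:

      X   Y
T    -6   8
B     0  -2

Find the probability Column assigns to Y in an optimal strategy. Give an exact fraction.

3/8

Row minima: T → -6, B → -2; maximin = -2.
Column maxima: X → 0, Y → 8; minimax = 0.
-2 ≠ 0, so there is no saddle point; optimal play is mixed.
Let Row play T with probability p. Expected payoff against X: (-6)p + 0(1−p) = −6p; against Y: 8p + (-2)(1−p) = 10p − 2.
Setting these equal: −6p = 10p − 2 ⇒ −16p = -2 ⇒ p = 1/8, and the value is (-6)·(1/8) = -3/4.
For Column: with q = P(X), equating T's and B's payoffs gives −14q + 8 = 2q − 2 ⇒ q = 5/8.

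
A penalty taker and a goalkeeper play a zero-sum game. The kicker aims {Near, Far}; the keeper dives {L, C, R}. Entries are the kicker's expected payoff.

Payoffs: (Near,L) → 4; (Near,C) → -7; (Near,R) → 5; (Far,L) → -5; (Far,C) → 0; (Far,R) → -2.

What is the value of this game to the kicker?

-35/16

Row minima: Near → -7, Far → -5; maximin = -5.
Column maxima: L → 4, C → 0, R → 5; minimax = 0.
-5 ≠ 0, so there is no saddle point; optimal play is mixed.
R is strictly dominated by L (it gives the kicker strictly more in every row), so the keeper never plays it.
On the remaining 2×2 (Near, Far vs L, C):
Let the kicker play Near with probability p. Expected payoff against L: 4p + (-5)(1−p) = 9p − 5; against C: (-7)p + 0(1−p) = −7p.
Setting these equal: 9p − 5 = −7p ⇒ 16p = 5 ⇒ p = 5/16, and the value is (9)·(5/16) − 5 = -35/16.
For the keeper: with q = P(L), equating Near's and Far's payoffs gives 11q − 7 = −5q ⇒ q = 7/16.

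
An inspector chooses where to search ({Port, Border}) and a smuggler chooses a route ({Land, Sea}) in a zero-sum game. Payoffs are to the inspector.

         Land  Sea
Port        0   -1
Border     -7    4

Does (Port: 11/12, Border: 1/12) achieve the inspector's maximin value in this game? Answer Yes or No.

Against Land this mix gives (11/12)·0 + (1/12)·(-7) = -7/12.
Against Sea this mix gives (11/12)·(-1) + (1/12)·4 = -7/12.
All of the smuggler's active replies (Land, Sea) yield -7/12, and no column does worse for the inspector. The mix makes the smuggler indifferent and guarantees -7/12, so it is optimal.

Yes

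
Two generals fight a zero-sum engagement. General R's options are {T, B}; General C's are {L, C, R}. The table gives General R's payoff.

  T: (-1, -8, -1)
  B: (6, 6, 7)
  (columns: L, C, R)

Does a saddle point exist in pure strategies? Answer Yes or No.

Yes

Row minima: T → -8, B → 6; maximin = 6.
Column maxima: L → 6, C → 6, R → 7; minimax = 6.
maximin = minimax = 6, so a saddle point exists.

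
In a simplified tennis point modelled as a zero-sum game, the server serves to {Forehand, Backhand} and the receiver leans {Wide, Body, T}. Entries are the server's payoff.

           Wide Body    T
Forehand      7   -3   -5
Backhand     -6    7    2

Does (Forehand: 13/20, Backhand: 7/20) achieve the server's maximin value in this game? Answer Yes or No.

No

Against Wide this mix gives (13/20)·7 + (7/20)·(-6) = 49/20.
Against Body this mix gives (13/20)·(-3) + (7/20)·7 = 1/2.
Against T this mix gives (13/20)·(-5) + (7/20)·2 = -51/20.
The receiver will play T, holding the server to -51/20. Shifting weight toward the row that does better against T would raise this floor (the equalizing mix achieves -4/5 against both T and Wide), so the proposed strategy is not optimal.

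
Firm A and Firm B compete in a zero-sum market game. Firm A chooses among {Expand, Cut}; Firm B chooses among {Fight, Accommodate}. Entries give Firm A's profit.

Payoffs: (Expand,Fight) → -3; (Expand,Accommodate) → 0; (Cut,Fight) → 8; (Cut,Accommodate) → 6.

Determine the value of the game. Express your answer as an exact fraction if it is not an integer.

6

Row minima: Expand → -3, Cut → 6; maximin = 6.
Column maxima: Fight → 8, Accommodate → 6; minimax = 6.
Since maximin = minimax = 6, there is a saddle point and the value is 6.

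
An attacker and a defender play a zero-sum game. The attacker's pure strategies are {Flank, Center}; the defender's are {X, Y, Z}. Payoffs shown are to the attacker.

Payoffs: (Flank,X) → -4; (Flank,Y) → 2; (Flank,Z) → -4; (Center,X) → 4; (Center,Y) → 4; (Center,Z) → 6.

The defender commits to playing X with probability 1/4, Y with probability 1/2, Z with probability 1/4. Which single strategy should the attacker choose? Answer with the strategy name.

Expected payoff of Flank: (1/4)·(-4) + (1/2)·2 + (1/4)·(-4) = -1.
Expected payoff of Center: (1/4)·4 + (1/2)·4 + (1/4)·6 = 9/2.
The largest is 9/2, so the attacker's best response is Center.

Center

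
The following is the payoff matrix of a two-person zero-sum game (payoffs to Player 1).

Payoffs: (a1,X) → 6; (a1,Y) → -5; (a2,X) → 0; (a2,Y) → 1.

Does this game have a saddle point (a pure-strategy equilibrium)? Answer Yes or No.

Row minima: a1 → -5, a2 → 0; maximin = 0.
Column maxima: X → 6, Y → 1; minimax = 1.
0 ≠ 1, so no pure-strategy equilibrium exists.

No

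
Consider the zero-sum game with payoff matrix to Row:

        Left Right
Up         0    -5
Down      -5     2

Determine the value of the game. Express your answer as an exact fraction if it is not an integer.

-25/12

Row minima: Up → -5, Down → -5; maximin = -5.
Column maxima: Left → 0, Right → 2; minimax = 0.
-5 ≠ 0, so there is no saddle point; optimal play is mixed.
Let Row play Up with probability p. Expected payoff against Left: 0p + (-5)(1−p) = 5p − 5; against Right: (-5)p + 2(1−p) = −7p + 2.
Setting these equal: 5p − 5 = −7p + 2 ⇒ 12p = 7 ⇒ p = 7/12, and the value is (5)·(7/12) − 5 = -25/12.
For Column: with q = P(Left), equating Up's and Down's payoffs gives 5q − 5 = −7q + 2 ⇒ q = 7/12.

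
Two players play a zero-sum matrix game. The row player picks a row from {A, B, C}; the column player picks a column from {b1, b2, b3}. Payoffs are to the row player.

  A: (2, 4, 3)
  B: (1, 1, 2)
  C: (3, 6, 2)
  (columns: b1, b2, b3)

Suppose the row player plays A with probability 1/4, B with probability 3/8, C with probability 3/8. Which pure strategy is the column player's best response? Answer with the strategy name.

If the column player plays b1, the row player's expected payoff is (1/4)·2 + (3/8)·1 + (3/8)·3 = 2.
If the column player plays b2, the row player's expected payoff is (1/4)·4 + (3/8)·1 + (3/8)·6 = 29/8.
If the column player plays b3, the row player's expected payoff is (1/4)·3 + (3/8)·2 + (3/8)·2 = 9/4.
The column player minimizes the row player's payoff; the smallest is 2, so the best response is b1.

b1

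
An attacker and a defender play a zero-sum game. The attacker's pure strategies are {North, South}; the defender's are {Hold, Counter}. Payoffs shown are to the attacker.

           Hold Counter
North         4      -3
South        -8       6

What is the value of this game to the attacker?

Row minima: North → -3, South → -8; maximin = -3.
Column maxima: Hold → 4, Counter → 6; minimax = 4.
-3 ≠ 4, so there is no saddle point; optimal play is mixed.
Let the attacker play North with probability p. Expected payoff against Hold: 4p + (-8)(1−p) = 12p − 8; against Counter: (-3)p + 6(1−p) = −9p + 6.
Setting these equal: 12p − 8 = −9p + 6 ⇒ 21p = 14 ⇒ p = 2/3, and the value is (12)·(2/3) − 8 = 0.
For the defender: with q = P(Hold), equating North's and South's payoffs gives 7q − 3 = −14q + 6 ⇒ q = 3/7.

0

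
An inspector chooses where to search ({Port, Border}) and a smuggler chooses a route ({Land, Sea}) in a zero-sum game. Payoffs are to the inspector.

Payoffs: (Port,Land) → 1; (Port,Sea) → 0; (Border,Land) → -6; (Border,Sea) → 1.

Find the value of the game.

1/8

Row minima: Port → 0, Border → -6; maximin = 0.
Column maxima: Land → 1, Sea → 1; minimax = 1.
0 ≠ 1, so there is no saddle point; optimal play is mixed.
Let the inspector play Port with probability p. Expected payoff against Land: 1p + (-6)(1−p) = 7p − 6; against Sea: 0p + 1(1−p) = −p + 1.
Setting these equal: 7p − 6 = −p + 1 ⇒ 8p = 7 ⇒ p = 7/8, and the value is (7)·(7/8) − 6 = 1/8.
For the smuggler: with q = P(Land), equating Port's and Border's payoffs gives q = −7q + 1 ⇒ q = 1/8.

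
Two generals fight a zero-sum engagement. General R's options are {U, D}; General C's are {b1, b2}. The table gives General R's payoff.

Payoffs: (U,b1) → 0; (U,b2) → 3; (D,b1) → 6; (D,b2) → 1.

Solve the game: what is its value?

9/4

Row minima: U → 0, D → 1; maximin = 1.
Column maxima: b1 → 6, b2 → 3; minimax = 3.
1 ≠ 3, so there is no saddle point; optimal play is mixed.
Let General R play U with probability p. Expected payoff against b1: 0p + 6(1−p) = −6p + 6; against b2: 3p + 1(1−p) = 2p + 1.
Setting these equal: −6p + 6 = 2p + 1 ⇒ −8p = -5 ⇒ p = 5/8, and the value is (-6)·(5/8) + 6 = 9/4.
For General C: with q = P(b1), equating U's and D's payoffs gives −3q + 3 = 5q + 1 ⇒ q = 1/4.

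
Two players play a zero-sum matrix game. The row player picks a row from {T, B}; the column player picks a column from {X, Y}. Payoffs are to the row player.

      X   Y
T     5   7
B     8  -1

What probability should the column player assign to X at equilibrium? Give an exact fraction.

8/11

Row minima: T → 5, B → -1; maximin = 5.
Column maxima: X → 8, Y → 7; minimax = 7.
5 ≠ 7, so there is no saddle point; optimal play is mixed.
Let the row player play T with probability p. Expected payoff against X: 5p + 8(1−p) = −3p + 8; against Y: 7p + (-1)(1−p) = 8p − 1.
Setting these equal: −3p + 8 = 8p − 1 ⇒ −11p = -9 ⇒ p = 9/11, and the value is (-3)·(9/11) + 8 = 61/11.
For the column player: with q = P(X), equating T's and B's payoffs gives −2q + 7 = 9q − 1 ⇒ q = 8/11.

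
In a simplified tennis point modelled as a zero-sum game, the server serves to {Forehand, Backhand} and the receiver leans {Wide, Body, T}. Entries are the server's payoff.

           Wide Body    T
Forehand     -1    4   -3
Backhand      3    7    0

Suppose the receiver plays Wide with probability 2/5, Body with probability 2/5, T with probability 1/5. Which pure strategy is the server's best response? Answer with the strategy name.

Expected payoff of Forehand: (2/5)·(-1) + (2/5)·4 + (1/5)·(-3) = 3/5.
Expected payoff of Backhand: (2/5)·3 + (2/5)·7 + (1/5)·0 = 4.
The largest is 4, so the server's best response is Backhand.

Backhand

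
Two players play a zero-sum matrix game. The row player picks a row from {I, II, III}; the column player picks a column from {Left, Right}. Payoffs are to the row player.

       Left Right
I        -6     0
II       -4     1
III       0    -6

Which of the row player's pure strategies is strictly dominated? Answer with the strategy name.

II gives a strictly higher payoff than I against every column: -4 > -6, 1 > 0.
So I is strictly dominated and the row player never plays it.

I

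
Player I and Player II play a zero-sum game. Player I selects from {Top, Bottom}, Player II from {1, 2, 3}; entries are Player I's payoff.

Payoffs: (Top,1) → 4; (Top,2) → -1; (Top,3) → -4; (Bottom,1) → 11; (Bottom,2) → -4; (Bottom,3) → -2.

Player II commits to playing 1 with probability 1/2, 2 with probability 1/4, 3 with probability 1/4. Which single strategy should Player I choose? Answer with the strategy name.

Expected payoff of Top: (1/2)·4 + (1/4)·(-1) + (1/4)·(-4) = 3/4.
Expected payoff of Bottom: (1/2)·11 + (1/4)·(-4) + (1/4)·(-2) = 4.
The largest is 4, so Player I's best response is Bottom.

Bottom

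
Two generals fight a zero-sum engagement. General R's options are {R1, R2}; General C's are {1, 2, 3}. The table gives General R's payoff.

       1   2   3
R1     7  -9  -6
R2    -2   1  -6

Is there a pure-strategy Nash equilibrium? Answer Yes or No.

Row minima: R1 → -9, R2 → -6; maximin = -6.
Column maxima: 1 → 7, 2 → 1, 3 → -6; minimax = -6.
maximin = minimax = -6, so a saddle point exists.

Yes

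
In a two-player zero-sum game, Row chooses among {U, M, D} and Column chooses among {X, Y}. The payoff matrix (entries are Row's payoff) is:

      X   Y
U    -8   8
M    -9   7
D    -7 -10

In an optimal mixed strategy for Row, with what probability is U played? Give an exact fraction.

Row minima: U → -8, M → -9, D → -10; maximin = -8.
Column maxima: X → -7, Y → 8; minimax = -7.
-8 ≠ -7, so there is no saddle point; optimal play is mixed.
M is strictly dominated by U, so Row never plays it.
On the remaining 2×2 (U, D vs X, Y):
Let Row play U with probability p. Expected payoff against X: (-8)p + (-7)(1−p) = −p − 7; against Y: 8p + (-10)(1−p) = 18p − 10.
Setting these equal: −p − 7 = 18p − 10 ⇒ −19p = -3 ⇒ p = 3/19, and the value is (-1)·(3/19) − 7 = -136/19.
For Column: with q = P(X), equating U's and D's payoffs gives −16q + 8 = 3q − 10 ⇒ q = 18/19.

3/19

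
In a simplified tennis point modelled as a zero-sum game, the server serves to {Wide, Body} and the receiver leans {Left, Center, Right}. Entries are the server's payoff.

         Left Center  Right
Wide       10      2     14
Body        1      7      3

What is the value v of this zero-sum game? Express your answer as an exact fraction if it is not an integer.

Row minima: Wide → 2, Body → 1; maximin = 2.
Column maxima: Left → 10, Center → 7, Right → 14; minimax = 7.
2 ≠ 7, so there is no saddle point; optimal play is mixed.
Right is strictly dominated by Left (it gives the server strictly more in every row), so the receiver never plays it.
On the remaining 2×2 (Wide, Body vs Left, Center):
Let the server play Wide with probability p. Expected payoff against Left: 10p + 1(1−p) = 9p + 1; against Center: 2p + 7(1−p) = −5p + 7.
Setting these equal: 9p + 1 = −5p + 7 ⇒ 14p = 6 ⇒ p = 3/7, and the value is (9)·(3/7) + 1 = 34/7.
For the receiver: with q = P(Left), equating Wide's and Body's payoffs gives 8q + 2 = −6q + 7 ⇒ q = 5/14.

34/7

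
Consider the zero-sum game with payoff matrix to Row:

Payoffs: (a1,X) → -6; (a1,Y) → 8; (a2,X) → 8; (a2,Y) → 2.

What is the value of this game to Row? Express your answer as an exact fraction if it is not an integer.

Row minima: a1 → -6, a2 → 2; maximin = 2.
Column maxima: X → 8, Y → 8; minimax = 8.
2 ≠ 8, so there is no saddle point; optimal play is mixed.
Let Row play a1 with probability p. Expected payoff against X: (-6)p + 8(1−p) = −14p + 8; against Y: 8p + 2(1−p) = 6p + 2.
Setting these equal: −14p + 8 = 6p + 2 ⇒ −20p = -6 ⇒ p = 3/10, and the value is (-14)·(3/10) + 8 = 19/5.
For Column: with q = P(X), equating a1's and a2's payoffs gives −14q + 8 = 6q + 2 ⇒ q = 3/10.

19/5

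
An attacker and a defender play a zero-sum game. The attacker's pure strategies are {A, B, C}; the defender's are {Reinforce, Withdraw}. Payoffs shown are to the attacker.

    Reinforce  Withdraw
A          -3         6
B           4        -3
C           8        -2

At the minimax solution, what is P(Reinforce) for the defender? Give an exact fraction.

Row minima: A → -3, B → -3, C → -2; maximin = -2.
Column maxima: Reinforce → 8, Withdraw → 6; minimax = 6.
-2 ≠ 6, so there is no saddle point; optimal play is mixed.
B is strictly dominated by C, so the attacker never plays it.
On the remaining 2×2 (A, C vs Reinforce, Withdraw):
Let the attacker play A with probability p. Expected payoff against Reinforce: (-3)p + 8(1−p) = −11p + 8; against Withdraw: 6p + (-2)(1−p) = 8p − 2.
Setting these equal: −11p + 8 = 8p − 2 ⇒ −19p = -10 ⇒ p = 10/19, and the value is (-11)·(10/19) + 8 = 42/19.
For the defender: with q = P(Reinforce), equating A's and C's payoffs gives −9q + 6 = 10q − 2 ⇒ q = 8/19.

8/19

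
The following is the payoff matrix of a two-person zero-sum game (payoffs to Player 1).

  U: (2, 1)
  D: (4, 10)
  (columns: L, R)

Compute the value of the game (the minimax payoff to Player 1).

4

Row minima: U → 1, D → 4; maximin = 4.
Column maxima: L → 4, R → 10; minimax = 4.
Since maximin = minimax = 4, there is a saddle point and the value is 4.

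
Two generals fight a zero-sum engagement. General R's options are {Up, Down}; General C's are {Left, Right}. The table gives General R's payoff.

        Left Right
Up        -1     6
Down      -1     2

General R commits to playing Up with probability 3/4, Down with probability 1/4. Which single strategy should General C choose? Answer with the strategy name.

Left

If General C plays Left, General R's expected payoff is (3/4)·(-1) + (1/4)·(-1) = -1.
If General C plays Right, General R's expected payoff is (3/4)·6 + (1/4)·2 = 5.
General C minimizes General R's payoff; the smallest is -1, so the best response is Left.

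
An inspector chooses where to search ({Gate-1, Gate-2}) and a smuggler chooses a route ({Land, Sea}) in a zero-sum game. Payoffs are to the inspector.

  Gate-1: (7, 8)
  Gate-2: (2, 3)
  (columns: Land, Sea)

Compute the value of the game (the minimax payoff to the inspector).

Row minima: Gate-1 → 7, Gate-2 → 2; maximin = 7.
Column maxima: Land → 7, Sea → 8; minimax = 7.
Since maximin = minimax = 7, there is a saddle point and the value is 7.

7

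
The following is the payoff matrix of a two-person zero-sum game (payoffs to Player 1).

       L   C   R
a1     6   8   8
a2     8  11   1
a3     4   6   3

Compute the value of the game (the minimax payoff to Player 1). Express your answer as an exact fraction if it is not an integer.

58/9

Row minima: a1 → 6, a2 → 1, a3 → 3; maximin = 6.
Column maxima: L → 8, C → 11, R → 8; minimax = 8.
6 ≠ 8, so there is no saddle point; optimal play is mixed.
a3 is strictly dominated by a1, so Player 1 never plays it.
C is strictly dominated by L (it gives Player 1 strictly more in every row), so Player 2 never plays it.
On the remaining 2×2 (a1, a2 vs L, R):
Let Player 1 play a1 with probability p. Expected payoff against L: 6p + 8(1−p) = −2p + 8; against R: 8p + 1(1−p) = 7p + 1.
Setting these equal: −2p + 8 = 7p + 1 ⇒ −9p = -7 ⇒ p = 7/9, and the value is (-2)·(7/9) + 8 = 58/9.
For Player 2: with q = P(L), equating a1's and a2's payoffs gives −2q + 8 = 7q + 1 ⇒ q = 7/9.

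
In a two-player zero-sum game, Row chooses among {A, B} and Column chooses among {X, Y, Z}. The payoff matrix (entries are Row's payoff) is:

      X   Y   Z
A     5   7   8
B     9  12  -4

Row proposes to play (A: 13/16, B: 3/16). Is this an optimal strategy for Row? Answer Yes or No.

Yes

Against X this mix gives (13/16)·5 + (3/16)·9 = 23/4.
Against Y this mix gives (13/16)·7 + (3/16)·12 = 127/16.
Against Z this mix gives (13/16)·8 + (3/16)·(-4) = 23/4.
All of Column's active replies (X, Z) yield 23/4, and no column does worse for Row. The mix makes Column indifferent and guarantees 23/4, so it is optimal.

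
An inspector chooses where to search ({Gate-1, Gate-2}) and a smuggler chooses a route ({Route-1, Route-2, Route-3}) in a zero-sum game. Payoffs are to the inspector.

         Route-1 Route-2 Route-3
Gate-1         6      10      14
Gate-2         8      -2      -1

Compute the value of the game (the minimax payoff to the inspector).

Row minima: Gate-1 → 6, Gate-2 → -2; maximin = 6.
Column maxima: Route-1 → 8, Route-2 → 10, Route-3 → 14; minimax = 8.
6 ≠ 8, so there is no saddle point; optimal play is mixed.
Route-3 is strictly dominated by Route-2 (it gives the inspector strictly more in every row), so the smuggler never plays it.
On the remaining 2×2 (Gate-1, Gate-2 vs Route-1, Route-2):
Let the inspector play Gate-1 with probability p. Expected payoff against Route-1: 6p + 8(1−p) = −2p + 8; against Route-2: 10p + (-2)(1−p) = 12p − 2.
Setting these equal: −2p + 8 = 12p − 2 ⇒ −14p = -10 ⇒ p = 5/7, and the value is (-2)·(5/7) + 8 = 46/7.
For the smuggler: with q = P(Route-1), equating Gate-1's and Gate-2's payoffs gives −4q + 10 = 10q − 2 ⇒ q = 6/7.

46/7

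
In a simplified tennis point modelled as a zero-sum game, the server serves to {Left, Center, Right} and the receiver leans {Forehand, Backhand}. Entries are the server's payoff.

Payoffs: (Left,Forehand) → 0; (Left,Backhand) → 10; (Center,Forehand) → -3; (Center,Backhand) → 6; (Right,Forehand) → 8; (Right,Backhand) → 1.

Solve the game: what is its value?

80/17

Row minima: Left → 0, Center → -3, Right → 1; maximin = 1.
Column maxima: Forehand → 8, Backhand → 10; minimax = 8.
1 ≠ 8, so there is no saddle point; optimal play is mixed.
Center is strictly dominated by Left, so the server never plays it.
On the remaining 2×2 (Left, Right vs Forehand, Backhand):
Let the server play Left with probability p. Expected payoff against Forehand: 0p + 8(1−p) = −8p + 8; against Backhand: 10p + 1(1−p) = 9p + 1.
Setting these equal: −8p + 8 = 9p + 1 ⇒ −17p = -7 ⇒ p = 7/17, and the value is (-8)·(7/17) + 8 = 80/17.
For the receiver: with q = P(Forehand), equating Left's and Right's payoffs gives −10q + 10 = 7q + 1 ⇒ q = 9/17.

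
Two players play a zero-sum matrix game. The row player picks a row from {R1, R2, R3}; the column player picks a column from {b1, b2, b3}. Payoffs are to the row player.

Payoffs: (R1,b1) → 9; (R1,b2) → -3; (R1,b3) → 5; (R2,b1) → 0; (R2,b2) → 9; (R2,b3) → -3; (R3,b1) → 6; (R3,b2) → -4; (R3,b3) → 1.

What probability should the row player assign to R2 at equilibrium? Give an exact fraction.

2/5

Row minima: R1 → -3, R2 → -3, R3 → -4; maximin = -3.
Column maxima: b1 → 9, b2 → 9, b3 → 5; minimax = 5.
-3 ≠ 5, so there is no saddle point; optimal play is mixed.
R3 is strictly dominated by R1, so the row player never plays it.
b1 is strictly dominated by b3 (it gives the row player strictly more in every row), so the column player never plays it.
On the remaining 2×2 (R1, R2 vs b2, b3):
Let the row player play R1 with probability p. Expected payoff against b2: (-3)p + 9(1−p) = −12p + 9; against b3: 5p + (-3)(1−p) = 8p − 3.
Setting these equal: −12p + 9 = 8p − 3 ⇒ −20p = -12 ⇒ p = 3/5, and the value is (-12)·(3/5) + 9 = 9/5.
For the column player: with q = P(b2), equating R1's and R2's payoffs gives −8q + 5 = 12q − 3 ⇒ q = 2/5.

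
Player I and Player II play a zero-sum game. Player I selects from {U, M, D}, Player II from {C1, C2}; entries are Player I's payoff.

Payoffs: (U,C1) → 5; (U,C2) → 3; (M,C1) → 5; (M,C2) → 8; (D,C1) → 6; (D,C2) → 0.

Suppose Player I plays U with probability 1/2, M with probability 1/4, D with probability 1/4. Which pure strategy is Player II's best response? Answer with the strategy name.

If Player II plays C1, Player I's expected payoff is (1/2)·5 + (1/4)·5 + (1/4)·6 = 21/4.
If Player II plays C2, Player I's expected payoff is (1/2)·3 + (1/4)·8 + (1/4)·0 = 7/2.
Player II minimizes Player I's payoff; the smallest is 7/2, so the best response is C2.

C2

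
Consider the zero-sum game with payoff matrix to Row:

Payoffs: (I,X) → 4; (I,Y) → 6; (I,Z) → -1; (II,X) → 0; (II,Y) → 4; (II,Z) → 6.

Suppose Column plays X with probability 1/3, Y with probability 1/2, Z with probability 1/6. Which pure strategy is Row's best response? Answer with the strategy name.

Expected payoff of I: (1/3)·4 + (1/2)·6 + (1/6)·(-1) = 25/6.
Expected payoff of II: (1/3)·0 + (1/2)·4 + (1/6)·6 = 3.
The largest is 25/6, so Row's best response is I.

I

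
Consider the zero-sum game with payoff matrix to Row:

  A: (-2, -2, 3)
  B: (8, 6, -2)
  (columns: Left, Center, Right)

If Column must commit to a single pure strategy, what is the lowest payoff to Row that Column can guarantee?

3

Column maxima: Left → 8, Center → 6, Right → 3.
The smallest of these is 3.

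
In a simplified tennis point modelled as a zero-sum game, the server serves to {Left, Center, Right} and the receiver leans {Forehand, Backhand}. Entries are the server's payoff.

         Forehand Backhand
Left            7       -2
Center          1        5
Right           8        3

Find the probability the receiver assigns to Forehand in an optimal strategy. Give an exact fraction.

2/9

Row minima: Left → -2, Center → 1, Right → 3; maximin = 3.
Column maxima: Forehand → 8, Backhand → 5; minimax = 5.
3 ≠ 5, so there is no saddle point; optimal play is mixed.
Left is strictly dominated by Right, so the server never plays it.
On the remaining 2×2 (Center, Right vs Forehand, Backhand):
Let the server play Center with probability p. Expected payoff against Forehand: 1p + 8(1−p) = −7p + 8; against Backhand: 5p + 3(1−p) = 2p + 3.
Setting these equal: −7p + 8 = 2p + 3 ⇒ −9p = -5 ⇒ p = 5/9, and the value is (-7)·(5/9) + 8 = 37/9.
For the receiver: with q = P(Forehand), equating Center's and Right's payoffs gives −4q + 5 = 5q + 3 ⇒ q = 2/9.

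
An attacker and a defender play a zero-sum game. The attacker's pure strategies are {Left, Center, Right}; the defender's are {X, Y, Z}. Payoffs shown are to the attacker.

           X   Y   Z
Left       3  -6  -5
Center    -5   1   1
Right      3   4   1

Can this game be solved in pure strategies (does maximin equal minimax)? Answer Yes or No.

Yes

Row minima: Left → -6, Center → -5, Right → 1; maximin = 1.
Column maxima: X → 3, Y → 4, Z → 1; minimax = 1.
maximin = minimax = 1, so a saddle point exists.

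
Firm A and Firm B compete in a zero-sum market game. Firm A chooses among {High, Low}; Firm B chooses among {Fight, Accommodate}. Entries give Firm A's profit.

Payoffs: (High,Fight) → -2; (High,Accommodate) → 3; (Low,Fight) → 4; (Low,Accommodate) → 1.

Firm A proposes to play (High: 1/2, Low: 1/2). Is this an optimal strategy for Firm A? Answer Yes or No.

No

Against Fight this mix gives (1/2)·(-2) + (1/2)·4 = 1.
Against Accommodate this mix gives (1/2)·3 + (1/2)·1 = 2.
Firm B will play Fight, holding Firm A to 1. Shifting weight toward the row that does better against Fight would raise this floor (the equalizing mix achieves 7/4 against both Fight and Accommodate), so the proposed strategy is not optimal.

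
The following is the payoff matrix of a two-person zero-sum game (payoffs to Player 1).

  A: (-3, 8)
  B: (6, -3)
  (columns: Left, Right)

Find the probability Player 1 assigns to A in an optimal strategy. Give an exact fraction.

Row minima: A → -3, B → -3; maximin = -3.
Column maxima: Left → 6, Right → 8; minimax = 6.
-3 ≠ 6, so there is no saddle point; optimal play is mixed.
Let Player 1 play A with probability p. Expected payoff against Left: (-3)p + 6(1−p) = −9p + 6; against Right: 8p + (-3)(1−p) = 11p − 3.
Setting these equal: −9p + 6 = 11p − 3 ⇒ −20p = -9 ⇒ p = 9/20, and the value is (-9)·(9/20) + 6 = 39/20.
For Player 2: with q = P(Left), equating A's and B's payoffs gives −11q + 8 = 9q − 3 ⇒ q = 11/20.

9/20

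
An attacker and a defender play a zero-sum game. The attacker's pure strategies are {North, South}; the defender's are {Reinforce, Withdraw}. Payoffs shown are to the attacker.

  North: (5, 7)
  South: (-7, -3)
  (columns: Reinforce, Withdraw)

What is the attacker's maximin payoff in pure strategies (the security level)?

5

Row minima: North → 5, South → -7.
The best of these is 5.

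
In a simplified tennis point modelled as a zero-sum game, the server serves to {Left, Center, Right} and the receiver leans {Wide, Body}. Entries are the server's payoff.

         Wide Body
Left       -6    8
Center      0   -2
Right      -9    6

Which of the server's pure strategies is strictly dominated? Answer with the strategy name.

Left gives a strictly higher payoff than Right against every column: -6 > -9, 8 > 6.
So Right is strictly dominated and the server never plays it.

Right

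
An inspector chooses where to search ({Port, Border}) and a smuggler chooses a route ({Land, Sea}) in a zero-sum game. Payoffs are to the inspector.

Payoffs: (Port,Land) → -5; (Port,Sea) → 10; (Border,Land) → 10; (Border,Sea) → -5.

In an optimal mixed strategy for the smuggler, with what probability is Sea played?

Row minima: Port → -5, Border → -5; maximin = -5.
Column maxima: Land → 10, Sea → 10; minimax = 10.
-5 ≠ 10, so there is no saddle point; optimal play is mixed.
Let the inspector play Port with probability p. Expected payoff against Land: (-5)p + 10(1−p) = −15p + 10; against Sea: 10p + (-5)(1−p) = 15p − 5.
Setting these equal: −15p + 10 = 15p − 5 ⇒ −30p = -15 ⇒ p = 1/2, and the value is (-15)·(1/2) + 10 = 5/2.
For the smuggler: with q = P(Land), equating Port's and Border's payoffs gives −15q + 10 = 15q − 5 ⇒ q = 1/2.

1/2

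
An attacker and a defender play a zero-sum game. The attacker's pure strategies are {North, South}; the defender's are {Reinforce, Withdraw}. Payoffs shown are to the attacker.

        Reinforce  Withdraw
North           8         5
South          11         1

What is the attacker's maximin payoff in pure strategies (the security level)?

Row minima: North → 5, South → 1.
The best of these is 5.

5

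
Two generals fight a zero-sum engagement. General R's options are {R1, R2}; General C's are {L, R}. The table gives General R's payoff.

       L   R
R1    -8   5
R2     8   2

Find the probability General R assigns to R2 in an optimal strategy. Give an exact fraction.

Row minima: R1 → -8, R2 → 2; maximin = 2.
Column maxima: L → 8, R → 5; minimax = 5.
2 ≠ 5, so there is no saddle point; optimal play is mixed.
Let General R play R1 with probability p. Expected payoff against L: (-8)p + 8(1−p) = −16p + 8; against R: 5p + 2(1−p) = 3p + 2.
Setting these equal: −16p + 8 = 3p + 2 ⇒ −19p = -6 ⇒ p = 6/19, and the value is (-16)·(6/19) + 8 = 56/19.
For General C: with q = P(L), equating R1's and R2's payoffs gives −13q + 5 = 6q + 2 ⇒ q = 3/19.

13/19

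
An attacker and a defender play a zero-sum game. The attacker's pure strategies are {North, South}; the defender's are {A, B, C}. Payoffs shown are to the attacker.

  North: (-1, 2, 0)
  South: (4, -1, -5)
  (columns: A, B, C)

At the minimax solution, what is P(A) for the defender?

1/2

Row minima: North → -1, South → -5; maximin = -1.
Column maxima: A → 4, B → 2, C → 0; minimax = 0.
-1 ≠ 0, so there is no saddle point; optimal play is mixed.
B is strictly dominated by C (it gives the attacker strictly more in every row), so the defender never plays it.
On the remaining 2×2 (North, South vs A, C):
Let the attacker play North with probability p. Expected payoff against A: (-1)p + 4(1−p) = −5p + 4; against C: 0p + (-5)(1−p) = 5p − 5.
Setting these equal: −5p + 4 = 5p − 5 ⇒ −10p = -9 ⇒ p = 9/10, and the value is (-5)·(9/10) + 4 = -1/2.
For the defender: with q = P(A), equating North's and South's payoffs gives −q = 9q − 5 ⇒ q = 1/2.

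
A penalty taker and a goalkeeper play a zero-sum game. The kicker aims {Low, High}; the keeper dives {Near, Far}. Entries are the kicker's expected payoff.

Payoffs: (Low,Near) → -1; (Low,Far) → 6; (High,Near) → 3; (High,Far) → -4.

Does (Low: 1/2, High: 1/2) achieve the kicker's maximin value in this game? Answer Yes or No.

Yes

Against Near this mix gives (1/2)·(-1) + (1/2)·3 = 1.
Against Far this mix gives (1/2)·6 + (1/2)·(-4) = 1.
All of the keeper's active replies (Near, Far) yield 1, and no column does worse for the kicker. The mix makes the keeper indifferent and guarantees 1, so it is optimal.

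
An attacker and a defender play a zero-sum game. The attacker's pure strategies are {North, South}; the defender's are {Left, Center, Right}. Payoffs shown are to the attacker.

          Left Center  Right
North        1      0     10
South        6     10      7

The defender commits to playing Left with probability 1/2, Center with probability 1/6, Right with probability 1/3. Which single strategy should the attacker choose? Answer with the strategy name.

South

Expected payoff of North: (1/2)·1 + (1/6)·0 + (1/3)·10 = 23/6.
Expected payoff of South: (1/2)·6 + (1/6)·10 + (1/3)·7 = 7.
The largest is 7, so the attacker's best response is South.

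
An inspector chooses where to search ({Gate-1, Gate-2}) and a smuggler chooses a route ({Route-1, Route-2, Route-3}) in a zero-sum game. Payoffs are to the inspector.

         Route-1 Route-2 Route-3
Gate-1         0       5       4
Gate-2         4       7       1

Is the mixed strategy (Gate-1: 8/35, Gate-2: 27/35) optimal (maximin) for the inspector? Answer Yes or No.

Against Route-1 this mix gives (8/35)·0 + (27/35)·4 = 108/35.
Against Route-2 this mix gives (8/35)·5 + (27/35)·7 = 229/35.
Against Route-3 this mix gives (8/35)·4 + (27/35)·1 = 59/35.
The smuggler will play Route-3, holding the inspector to 59/35. Shifting weight toward the row that does better against Route-3 would raise this floor (the equalizing mix achieves 16/7 against both Route-3 and Route-1), so the proposed strategy is not optimal.

No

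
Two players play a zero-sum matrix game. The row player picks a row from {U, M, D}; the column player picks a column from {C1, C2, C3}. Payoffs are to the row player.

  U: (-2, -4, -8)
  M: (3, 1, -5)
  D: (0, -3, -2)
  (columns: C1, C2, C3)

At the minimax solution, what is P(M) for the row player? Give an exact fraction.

1/7

Row minima: U → -8, M → -5, D → -3; maximin = -3.
Column maxima: C1 → 3, C2 → 1, C3 → -2; minimax = -2.
-3 ≠ -2, so there is no saddle point; optimal play is mixed.
U is strictly dominated by M, so the row player never plays it.
C1 is strictly dominated by C2 (it gives the row player strictly more in every row), so the column player never plays it.
On the remaining 2×2 (M, D vs C2, C3):
Let the row player play M with probability p. Expected payoff against C2: 1p + (-3)(1−p) = 4p − 3; against C3: (-5)p + (-2)(1−p) = −3p − 2.
Setting these equal: 4p − 3 = −3p − 2 ⇒ 7p = 1 ⇒ p = 1/7, and the value is (4)·(1/7) − 3 = -17/7.
For the column player: with q = P(C2), equating M's and D's payoffs gives 6q − 5 = −q − 2 ⇒ q = 3/7.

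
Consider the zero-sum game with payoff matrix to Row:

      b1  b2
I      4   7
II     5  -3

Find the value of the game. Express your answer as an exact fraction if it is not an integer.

47/11

Row minima: I → 4, II → -3; maximin = 4.
Column maxima: b1 → 5, b2 → 7; minimax = 5.
4 ≠ 5, so there is no saddle point; optimal play is mixed.
Let Row play I with probability p. Expected payoff against b1: 4p + 5(1−p) = −p + 5; against b2: 7p + (-3)(1−p) = 10p − 3.
Setting these equal: −p + 5 = 10p − 3 ⇒ −11p = -8 ⇒ p = 8/11, and the value is (-1)·(8/11) + 5 = 47/11.
For Column: with q = P(b1), equating I's and II's payoffs gives −3q + 7 = 8q − 3 ⇒ q = 10/11.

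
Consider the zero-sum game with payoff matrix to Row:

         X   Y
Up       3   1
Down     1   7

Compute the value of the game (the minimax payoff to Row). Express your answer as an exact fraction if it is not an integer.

Row minima: Up → 1, Down → 1; maximin = 1.
Column maxima: X → 3, Y → 7; minimax = 3.
1 ≠ 3, so there is no saddle point; optimal play is mixed.
Let Row play Up with probability p. Expected payoff against X: 3p + 1(1−p) = 2p + 1; against Y: 1p + 7(1−p) = −6p + 7.
Setting these equal: 2p + 1 = −6p + 7 ⇒ 8p = 6 ⇒ p = 3/4, and the value is (2)·(3/4) + 1 = 5/2.
For Column: with q = P(X), equating Up's and Down's payoffs gives 2q + 1 = −6q + 7 ⇒ q = 3/4.

5/2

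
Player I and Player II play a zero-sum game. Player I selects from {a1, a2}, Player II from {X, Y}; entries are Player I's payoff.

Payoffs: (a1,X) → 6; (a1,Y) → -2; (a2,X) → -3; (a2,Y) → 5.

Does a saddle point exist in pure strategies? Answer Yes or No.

Row minima: a1 → -2, a2 → -3; maximin = -2.
Column maxima: X → 6, Y → 5; minimax = 5.
-2 ≠ 5, so no pure-strategy equilibrium exists.

No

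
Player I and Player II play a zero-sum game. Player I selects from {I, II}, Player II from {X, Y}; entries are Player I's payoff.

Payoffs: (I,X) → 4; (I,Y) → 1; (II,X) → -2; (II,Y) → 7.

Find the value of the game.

5/2

Row minima: I → 1, II → -2; maximin = 1.
Column maxima: X → 4, Y → 7; minimax = 4.
1 ≠ 4, so there is no saddle point; optimal play is mixed.
Let Player I play I with probability p. Expected payoff against X: 4p + (-2)(1−p) = 6p − 2; against Y: 1p + 7(1−p) = −6p + 7.
Setting these equal: 6p − 2 = −6p + 7 ⇒ 12p = 9 ⇒ p = 3/4, and the value is (6)·(3/4) − 2 = 5/2.
For Player II: with q = P(X), equating I's and II's payoffs gives 3q + 1 = −9q + 7 ⇒ q = 1/2.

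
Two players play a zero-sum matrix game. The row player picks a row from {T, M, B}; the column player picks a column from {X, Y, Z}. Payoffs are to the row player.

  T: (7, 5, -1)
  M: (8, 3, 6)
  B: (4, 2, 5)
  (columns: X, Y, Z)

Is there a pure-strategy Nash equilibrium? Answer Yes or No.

No

Row minima: T → -1, M → 3, B → 2; maximin = 3.
Column maxima: X → 8, Y → 5, Z → 6; minimax = 5.
3 ≠ 5, so no pure-strategy equilibrium exists.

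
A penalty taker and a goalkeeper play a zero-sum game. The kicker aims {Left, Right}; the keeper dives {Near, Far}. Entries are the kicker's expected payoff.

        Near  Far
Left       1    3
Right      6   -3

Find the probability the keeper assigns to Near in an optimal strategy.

6/11

Row minima: Left → 1, Right → -3; maximin = 1.
Column maxima: Near → 6, Far → 3; minimax = 3.
1 ≠ 3, so there is no saddle point; optimal play is mixed.
Let the kicker play Left with probability p. Expected payoff against Near: 1p + 6(1−p) = −5p + 6; against Far: 3p + (-3)(1−p) = 6p − 3.
Setting these equal: −5p + 6 = 6p − 3 ⇒ −11p = -9 ⇒ p = 9/11, and the value is (-5)·(9/11) + 6 = 21/11.
For the keeper: with q = P(Near), equating Left's and Right's payoffs gives −2q + 3 = 9q − 3 ⇒ q = 6/11.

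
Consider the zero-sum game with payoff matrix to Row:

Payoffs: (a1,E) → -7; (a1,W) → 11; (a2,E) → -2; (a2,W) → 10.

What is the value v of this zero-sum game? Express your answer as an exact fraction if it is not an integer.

-2

Row minima: a1 → -7, a2 → -2; maximin = -2.
Column maxima: E → -2, W → 11; minimax = -2.
Since maximin = minimax = -2, there is a saddle point and the value is -2.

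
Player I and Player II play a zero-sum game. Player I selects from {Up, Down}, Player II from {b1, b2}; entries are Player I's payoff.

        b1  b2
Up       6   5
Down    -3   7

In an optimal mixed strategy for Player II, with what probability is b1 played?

2/11

Row minima: Up → 5, Down → -3; maximin = 5.
Column maxima: b1 → 6, b2 → 7; minimax = 6.
5 ≠ 6, so there is no saddle point; optimal play is mixed.
Let Player I play Up with probability p. Expected payoff against b1: 6p + (-3)(1−p) = 9p − 3; against b2: 5p + 7(1−p) = −2p + 7.
Setting these equal: 9p − 3 = −2p + 7 ⇒ 11p = 10 ⇒ p = 10/11, and the value is (9)·(10/11) − 3 = 57/11.
For Player II: with q = P(b1), equating Up's and Down's payoffs gives q + 5 = −10q + 7 ⇒ q = 2/11.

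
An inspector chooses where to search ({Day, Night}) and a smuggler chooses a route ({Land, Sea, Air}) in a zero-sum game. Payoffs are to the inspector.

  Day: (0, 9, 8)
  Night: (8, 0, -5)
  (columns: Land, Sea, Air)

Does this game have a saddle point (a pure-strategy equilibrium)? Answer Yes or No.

Row minima: Day → 0, Night → -5; maximin = 0.
Column maxima: Land → 8, Sea → 9, Air → 8; minimax = 8.
0 ≠ 8, so no pure-strategy equilibrium exists.

No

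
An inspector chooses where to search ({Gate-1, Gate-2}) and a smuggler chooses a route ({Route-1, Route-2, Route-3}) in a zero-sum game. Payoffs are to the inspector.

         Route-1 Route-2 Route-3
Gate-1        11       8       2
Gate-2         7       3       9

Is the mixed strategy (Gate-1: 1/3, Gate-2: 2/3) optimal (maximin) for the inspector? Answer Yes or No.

No

Against Route-1 this mix gives (1/3)·11 + (2/3)·7 = 25/3.
Against Route-2 this mix gives (1/3)·8 + (2/3)·3 = 14/3.
Against Route-3 this mix gives (1/3)·2 + (2/3)·9 = 20/3.
The smuggler will play Route-2, holding the inspector to 14/3. Shifting weight toward the row that does better against Route-2 would raise this floor (the equalizing mix achieves 11/2 against both Route-2 and Route-3), so the proposed strategy is not optimal.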